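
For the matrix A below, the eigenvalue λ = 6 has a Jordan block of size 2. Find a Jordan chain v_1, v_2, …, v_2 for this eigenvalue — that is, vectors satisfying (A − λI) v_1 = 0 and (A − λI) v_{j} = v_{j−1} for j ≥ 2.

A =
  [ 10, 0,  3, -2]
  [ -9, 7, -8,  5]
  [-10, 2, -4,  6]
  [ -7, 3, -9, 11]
A Jordan chain for λ = 6 of length 2:
v_1 = (4, -9, -10, -7)ᵀ
v_2 = (1, 0, 0, 0)ᵀ

Let N = A − (6)·I. We want v_2 with N^2 v_2 = 0 but N^1 v_2 ≠ 0; then v_{j-1} := N · v_j for j = 2, …, 2.

Pick v_2 = (1, 0, 0, 0)ᵀ.
Then v_1 = N · v_2 = (4, -9, -10, -7)ᵀ.

Sanity check: (A − (6)·I) v_1 = (0, 0, 0, 0)ᵀ = 0. ✓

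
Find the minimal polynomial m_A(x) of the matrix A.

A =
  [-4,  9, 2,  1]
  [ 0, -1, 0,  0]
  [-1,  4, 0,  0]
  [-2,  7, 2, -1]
x^4 + 6*x^3 + 13*x^2 + 12*x + 4

The characteristic polynomial is χ_A(x) = (x + 1)^2*(x + 2)^2, so the eigenvalues are known. The minimal polynomial is
  m_A(x) = Π_λ (x − λ)^{k_λ}
where k_λ is the size of the *largest* Jordan block for λ (equivalently, the smallest k with (A − λI)^k v = 0 for every generalised eigenvector v of λ).

  λ = -2: largest Jordan block has size 2, contributing (x + 2)^2
  λ = -1: largest Jordan block has size 2, contributing (x + 1)^2

So m_A(x) = (x + 1)^2*(x + 2)^2 = x^4 + 6*x^3 + 13*x^2 + 12*x + 4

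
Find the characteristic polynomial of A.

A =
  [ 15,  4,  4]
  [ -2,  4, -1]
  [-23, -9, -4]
x^3 - 15*x^2 + 75*x - 125

Expanding det(x·I − A) (e.g. by cofactor expansion or by noting that A is similar to its Jordan form J, which has the same characteristic polynomial as A) gives
  χ_A(x) = x^3 - 15*x^2 + 75*x - 125
which factors as (x - 5)^3. The eigenvalues (with algebraic multiplicities) are λ = 5 with multiplicity 3.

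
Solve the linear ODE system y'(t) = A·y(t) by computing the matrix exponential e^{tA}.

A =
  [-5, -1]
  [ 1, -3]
e^{tA} =
  [-t*exp(-4*t) + exp(-4*t), -t*exp(-4*t)]
  [t*exp(-4*t), t*exp(-4*t) + exp(-4*t)]

Strategy: write A = P · J · P⁻¹ where J is a Jordan canonical form, so e^{tA} = P · e^{tJ} · P⁻¹, and e^{tJ} can be computed block-by-block.

A has Jordan form
J =
  [-4,  1]
  [ 0, -4]
(up to reordering of blocks).

Per-block formulas:
  For a 2×2 Jordan block J_2(-4): exp(t · J_2(-4)) = e^(-4t)·(I + t·N), where N is the 2×2 nilpotent shift.

After assembling e^{tJ} and conjugating by P, we get:

e^{tA} =
  [-t*exp(-4*t) + exp(-4*t), -t*exp(-4*t)]
  [t*exp(-4*t), t*exp(-4*t) + exp(-4*t)]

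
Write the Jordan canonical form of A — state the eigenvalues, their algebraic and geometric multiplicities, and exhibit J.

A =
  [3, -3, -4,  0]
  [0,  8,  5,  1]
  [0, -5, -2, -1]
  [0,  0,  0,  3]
J_3(3) ⊕ J_1(3)

The characteristic polynomial is
  det(x·I − A) = x^4 - 12*x^3 + 54*x^2 - 108*x + 81 = (x - 3)^4

Eigenvalues and multiplicities (the geometric multiplicity of λ is n − rank(A − λI), which equals the number of Jordan blocks for λ):
  λ = 3: algebraic multiplicity = 4, geometric multiplicity = 2

Determining the block sizes for each eigenvalue:
  λ = 3: with am = 4 and gm = 2, the partition is not yet determined (e.g. several partitions of 4 into 2 parts exist). Let N = A − (3)·I. Computing rank(N^1) = 2, rank(N^2) = 1, rank(N^3) = 0; the number of blocks of size ≥ j is rank(N^{j−1}) − rank(N^j), giving [2, 1, 1]. So we have 1 block(s) of size 3, 1 block(s) of size 1 → block sizes [3, 1]

Assembling the blocks gives a Jordan form
J =
  [3, 1, 0, 0]
  [0, 3, 1, 0]
  [0, 0, 3, 0]
  [0, 0, 0, 3]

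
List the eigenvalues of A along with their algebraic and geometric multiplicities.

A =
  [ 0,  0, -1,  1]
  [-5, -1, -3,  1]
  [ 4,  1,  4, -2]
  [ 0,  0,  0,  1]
λ = 1: alg = 4, geom = 2

Step 1 — factor the characteristic polynomial to read off the algebraic multiplicities:
  χ_A(x) = (x - 1)^4

Step 2 — compute geometric multiplicities via the rank-nullity identity g(λ) = n − rank(A − λI):
  rank(A − (1)·I) = 2, so dim ker(A − (1)·I) = n − 2 = 2

Summary:
  λ = 1: algebraic multiplicity = 4, geometric multiplicity = 2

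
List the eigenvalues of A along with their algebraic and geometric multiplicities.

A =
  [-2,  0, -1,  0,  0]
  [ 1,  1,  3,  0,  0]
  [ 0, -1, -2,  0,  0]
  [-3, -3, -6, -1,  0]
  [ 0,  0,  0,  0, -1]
λ = -1: alg = 5, geom = 3

Step 1 — factor the characteristic polynomial to read off the algebraic multiplicities:
  χ_A(x) = (x + 1)^5

Step 2 — compute geometric multiplicities via the rank-nullity identity g(λ) = n − rank(A − λI):
  rank(A − (-1)·I) = 2, so dim ker(A − (-1)·I) = n − 2 = 3

Summary:
  λ = -1: algebraic multiplicity = 5, geometric multiplicity = 3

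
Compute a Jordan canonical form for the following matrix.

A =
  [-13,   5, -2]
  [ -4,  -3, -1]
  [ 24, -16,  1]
J_3(-5)

The characteristic polynomial is
  det(x·I − A) = x^3 + 15*x^2 + 75*x + 125 = (x + 5)^3

Eigenvalues and multiplicities (the geometric multiplicity of λ is n − rank(A − λI), which equals the number of Jordan blocks for λ):
  λ = -5: algebraic multiplicity = 3, geometric multiplicity = 1

Determining the block sizes for each eigenvalue:
  λ = -5: one block (gm = 1), so the single block has size am = 3 → block sizes [3]

Assembling the blocks gives a Jordan form
J =
  [-5,  1,  0]
  [ 0, -5,  1]
  [ 0,  0, -5]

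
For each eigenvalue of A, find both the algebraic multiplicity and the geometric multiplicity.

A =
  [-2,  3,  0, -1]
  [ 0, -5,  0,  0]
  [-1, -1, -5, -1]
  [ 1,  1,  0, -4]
λ = -5: alg = 2, geom = 2; λ = -3: alg = 2, geom = 1

Step 1 — factor the characteristic polynomial to read off the algebraic multiplicities:
  χ_A(x) = (x + 3)^2*(x + 5)^2

Step 2 — compute geometric multiplicities via the rank-nullity identity g(λ) = n − rank(A − λI):
  rank(A − (-5)·I) = 2, so dim ker(A − (-5)·I) = n − 2 = 2
  rank(A − (-3)·I) = 3, so dim ker(A − (-3)·I) = n − 3 = 1

Summary:
  λ = -5: algebraic multiplicity = 2, geometric multiplicity = 2
  λ = -3: algebraic multiplicity = 2, geometric multiplicity = 1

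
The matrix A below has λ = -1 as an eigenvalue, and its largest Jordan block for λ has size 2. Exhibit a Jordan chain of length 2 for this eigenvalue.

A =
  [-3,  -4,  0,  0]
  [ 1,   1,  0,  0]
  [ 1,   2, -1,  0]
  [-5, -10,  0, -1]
A Jordan chain for λ = -1 of length 2:
v_1 = (-2, 1, 1, -5)ᵀ
v_2 = (1, 0, 0, 0)ᵀ

Let N = A − (-1)·I. We want v_2 with N^2 v_2 = 0 but N^1 v_2 ≠ 0; then v_{j-1} := N · v_j for j = 2, …, 2.

Pick v_2 = (1, 0, 0, 0)ᵀ.
Then v_1 = N · v_2 = (-2, 1, 1, -5)ᵀ.

Sanity check: (A − (-1)·I) v_1 = (0, 0, 0, 0)ᵀ = 0. ✓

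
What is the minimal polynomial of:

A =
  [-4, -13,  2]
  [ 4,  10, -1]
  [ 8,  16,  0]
x^3 - 6*x^2 + 12*x - 8

The characteristic polynomial is χ_A(x) = (x - 2)^3, so the eigenvalues are known. The minimal polynomial is
  m_A(x) = Π_λ (x − λ)^{k_λ}
where k_λ is the size of the *largest* Jordan block for λ (equivalently, the smallest k with (A − λI)^k v = 0 for every generalised eigenvector v of λ).

  λ = 2: largest Jordan block has size 3, contributing (x − 2)^3

So m_A(x) = (x - 2)^3 = x^3 - 6*x^2 + 12*x - 8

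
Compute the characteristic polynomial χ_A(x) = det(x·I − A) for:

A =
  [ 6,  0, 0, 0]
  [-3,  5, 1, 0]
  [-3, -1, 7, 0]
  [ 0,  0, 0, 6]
x^4 - 24*x^3 + 216*x^2 - 864*x + 1296

Expanding det(x·I − A) (e.g. by cofactor expansion or by noting that A is similar to its Jordan form J, which has the same characteristic polynomial as A) gives
  χ_A(x) = x^4 - 24*x^3 + 216*x^2 - 864*x + 1296
which factors as (x - 6)^4. The eigenvalues (with algebraic multiplicities) are λ = 6 with multiplicity 4.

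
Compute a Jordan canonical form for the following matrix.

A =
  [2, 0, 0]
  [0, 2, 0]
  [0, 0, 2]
J_1(2) ⊕ J_1(2) ⊕ J_1(2)

The characteristic polynomial is
  det(x·I − A) = x^3 - 6*x^2 + 12*x - 8 = (x - 2)^3

Eigenvalues and multiplicities (the geometric multiplicity of λ is n − rank(A − λI), which equals the number of Jordan blocks for λ):
  λ = 2: algebraic multiplicity = 3, geometric multiplicity = 3

Determining the block sizes for each eigenvalue:
  λ = 2: gm = am = 3, so every block has size 1 → block sizes [1, 1, 1]

Assembling the blocks gives a Jordan form
J =
  [2, 0, 0]
  [0, 2, 0]
  [0, 0, 2]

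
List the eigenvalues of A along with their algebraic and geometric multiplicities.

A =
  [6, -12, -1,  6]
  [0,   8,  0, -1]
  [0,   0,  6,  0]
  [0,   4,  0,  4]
λ = 6: alg = 4, geom = 2

Step 1 — factor the characteristic polynomial to read off the algebraic multiplicities:
  χ_A(x) = (x - 6)^4

Step 2 — compute geometric multiplicities via the rank-nullity identity g(λ) = n − rank(A − λI):
  rank(A − (6)·I) = 2, so dim ker(A − (6)·I) = n − 2 = 2

Summary:
  λ = 6: algebraic multiplicity = 4, geometric multiplicity = 2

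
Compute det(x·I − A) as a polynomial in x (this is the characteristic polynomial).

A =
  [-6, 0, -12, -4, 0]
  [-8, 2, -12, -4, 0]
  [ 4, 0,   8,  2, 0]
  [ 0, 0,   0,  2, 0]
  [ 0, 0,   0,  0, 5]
x^5 - 11*x^4 + 42*x^3 - 68*x^2 + 40*x

Expanding det(x·I − A) (e.g. by cofactor expansion or by noting that A is similar to its Jordan form J, which has the same characteristic polynomial as A) gives
  χ_A(x) = x^5 - 11*x^4 + 42*x^3 - 68*x^2 + 40*x
which factors as x*(x - 5)*(x - 2)^3. The eigenvalues (with algebraic multiplicities) are λ = 0 with multiplicity 1, λ = 2 with multiplicity 3, λ = 5 with multiplicity 1.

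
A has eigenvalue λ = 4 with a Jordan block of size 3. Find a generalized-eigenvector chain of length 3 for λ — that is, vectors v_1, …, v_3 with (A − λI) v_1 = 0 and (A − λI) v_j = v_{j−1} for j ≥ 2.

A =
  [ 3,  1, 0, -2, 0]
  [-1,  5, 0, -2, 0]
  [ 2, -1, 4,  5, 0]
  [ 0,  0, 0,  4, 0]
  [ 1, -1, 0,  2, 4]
A Jordan chain for λ = 4 of length 3:
v_1 = (0, 0, -1, 0, 0)ᵀ
v_2 = (-1, -1, 2, 0, 1)ᵀ
v_3 = (1, 0, 0, 0, 0)ᵀ

Let N = A − (4)·I. We want v_3 with N^3 v_3 = 0 but N^2 v_3 ≠ 0; then v_{j-1} := N · v_j for j = 3, …, 2.

Pick v_3 = (1, 0, 0, 0, 0)ᵀ.
Then v_2 = N · v_3 = (-1, -1, 2, 0, 1)ᵀ.
Then v_1 = N · v_2 = (0, 0, -1, 0, 0)ᵀ.

Sanity check: (A − (4)·I) v_1 = (0, 0, 0, 0, 0)ᵀ = 0. ✓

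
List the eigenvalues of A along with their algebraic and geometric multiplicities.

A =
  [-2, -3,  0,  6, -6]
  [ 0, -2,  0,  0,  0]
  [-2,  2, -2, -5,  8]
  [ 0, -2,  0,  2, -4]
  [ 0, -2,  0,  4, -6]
λ = -2: alg = 5, geom = 3

Step 1 — factor the characteristic polynomial to read off the algebraic multiplicities:
  χ_A(x) = (x + 2)^5

Step 2 — compute geometric multiplicities via the rank-nullity identity g(λ) = n − rank(A − λI):
  rank(A − (-2)·I) = 2, so dim ker(A − (-2)·I) = n − 2 = 3

Summary:
  λ = -2: algebraic multiplicity = 5, geometric multiplicity = 3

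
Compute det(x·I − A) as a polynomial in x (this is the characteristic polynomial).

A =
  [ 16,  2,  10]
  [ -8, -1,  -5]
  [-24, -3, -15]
x^3

Expanding det(x·I − A) (e.g. by cofactor expansion or by noting that A is similar to its Jordan form J, which has the same characteristic polynomial as A) gives
  χ_A(x) = x^3
which factors as x^3. The eigenvalues (with algebraic multiplicities) are λ = 0 with multiplicity 3.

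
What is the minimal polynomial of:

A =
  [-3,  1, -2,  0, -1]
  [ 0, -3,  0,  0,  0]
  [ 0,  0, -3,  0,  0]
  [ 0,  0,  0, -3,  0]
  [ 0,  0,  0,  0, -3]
x^2 + 6*x + 9

The characteristic polynomial is χ_A(x) = (x + 3)^5, so the eigenvalues are known. The minimal polynomial is
  m_A(x) = Π_λ (x − λ)^{k_λ}
where k_λ is the size of the *largest* Jordan block for λ (equivalently, the smallest k with (A − λI)^k v = 0 for every generalised eigenvector v of λ).

  λ = -3: largest Jordan block has size 2, contributing (x + 3)^2

So m_A(x) = (x + 3)^2 = x^2 + 6*x + 9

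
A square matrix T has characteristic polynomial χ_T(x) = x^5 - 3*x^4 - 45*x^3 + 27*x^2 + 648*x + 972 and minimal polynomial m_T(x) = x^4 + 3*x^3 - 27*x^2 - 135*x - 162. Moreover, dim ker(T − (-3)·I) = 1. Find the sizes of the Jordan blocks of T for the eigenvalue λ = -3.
Block sizes for λ = -3: [3]

Step 1 — from the characteristic polynomial, algebraic multiplicity of λ = -3 is 3. From dim ker(T − (-3)·I) = 1, there are exactly 1 Jordan blocks for λ = -3.
Step 2 — from the minimal polynomial, the factor (x + 3)^3 tells us the largest block for λ = -3 has size 3.
Step 3 — with total size 3, 1 blocks, and largest block 3, the block sizes (in nonincreasing order) are [3].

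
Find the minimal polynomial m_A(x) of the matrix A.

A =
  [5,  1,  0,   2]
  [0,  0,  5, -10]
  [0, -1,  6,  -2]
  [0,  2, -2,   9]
x^3 - 15*x^2 + 75*x - 125

The characteristic polynomial is χ_A(x) = (x - 5)^4, so the eigenvalues are known. The minimal polynomial is
  m_A(x) = Π_λ (x − λ)^{k_λ}
where k_λ is the size of the *largest* Jordan block for λ (equivalently, the smallest k with (A − λI)^k v = 0 for every generalised eigenvector v of λ).

  λ = 5: largest Jordan block has size 3, contributing (x − 5)^3

So m_A(x) = (x - 5)^3 = x^3 - 15*x^2 + 75*x - 125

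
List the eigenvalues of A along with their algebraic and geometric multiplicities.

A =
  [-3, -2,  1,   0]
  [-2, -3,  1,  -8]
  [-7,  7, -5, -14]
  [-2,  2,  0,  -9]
λ = -5: alg = 4, geom = 2

Step 1 — factor the characteristic polynomial to read off the algebraic multiplicities:
  χ_A(x) = (x + 5)^4

Step 2 — compute geometric multiplicities via the rank-nullity identity g(λ) = n − rank(A − λI):
  rank(A − (-5)·I) = 2, so dim ker(A − (-5)·I) = n − 2 = 2

Summary:
  λ = -5: algebraic multiplicity = 4, geometric multiplicity = 2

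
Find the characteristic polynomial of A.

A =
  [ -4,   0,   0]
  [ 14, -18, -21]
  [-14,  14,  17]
x^3 + 5*x^2 - 8*x - 48

Expanding det(x·I − A) (e.g. by cofactor expansion or by noting that A is similar to its Jordan form J, which has the same characteristic polynomial as A) gives
  χ_A(x) = x^3 + 5*x^2 - 8*x - 48
which factors as (x - 3)*(x + 4)^2. The eigenvalues (with algebraic multiplicities) are λ = -4 with multiplicity 2, λ = 3 with multiplicity 1.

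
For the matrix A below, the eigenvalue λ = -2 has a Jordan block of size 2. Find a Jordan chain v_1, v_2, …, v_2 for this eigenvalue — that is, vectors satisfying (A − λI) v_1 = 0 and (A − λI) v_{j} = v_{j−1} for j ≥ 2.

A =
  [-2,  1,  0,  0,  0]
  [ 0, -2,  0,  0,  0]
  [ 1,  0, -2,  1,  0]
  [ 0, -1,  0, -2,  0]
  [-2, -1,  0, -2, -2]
A Jordan chain for λ = -2 of length 2:
v_1 = (0, 0, 1, 0, -2)ᵀ
v_2 = (1, 0, 0, 0, 0)ᵀ

Let N = A − (-2)·I. We want v_2 with N^2 v_2 = 0 but N^1 v_2 ≠ 0; then v_{j-1} := N · v_j for j = 2, …, 2.

Pick v_2 = (1, 0, 0, 0, 0)ᵀ.
Then v_1 = N · v_2 = (0, 0, 1, 0, -2)ᵀ.

Sanity check: (A − (-2)·I) v_1 = (0, 0, 0, 0, 0)ᵀ = 0. ✓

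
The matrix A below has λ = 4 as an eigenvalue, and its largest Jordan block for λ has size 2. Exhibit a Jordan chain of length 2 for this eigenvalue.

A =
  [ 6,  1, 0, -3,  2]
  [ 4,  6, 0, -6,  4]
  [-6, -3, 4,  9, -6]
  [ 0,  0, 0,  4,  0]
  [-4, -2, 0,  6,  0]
A Jordan chain for λ = 4 of length 2:
v_1 = (2, 4, -6, 0, -4)ᵀ
v_2 = (1, 0, 0, 0, 0)ᵀ

Let N = A − (4)·I. We want v_2 with N^2 v_2 = 0 but N^1 v_2 ≠ 0; then v_{j-1} := N · v_j for j = 2, …, 2.

Pick v_2 = (1, 0, 0, 0, 0)ᵀ.
Then v_1 = N · v_2 = (2, 4, -6, 0, -4)ᵀ.

Sanity check: (A − (4)·I) v_1 = (0, 0, 0, 0, 0)ᵀ = 0. ✓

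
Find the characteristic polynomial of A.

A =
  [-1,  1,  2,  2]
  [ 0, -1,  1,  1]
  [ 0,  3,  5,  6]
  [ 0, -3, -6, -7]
x^4 + 4*x^3 + 6*x^2 + 4*x + 1

Expanding det(x·I − A) (e.g. by cofactor expansion or by noting that A is similar to its Jordan form J, which has the same characteristic polynomial as A) gives
  χ_A(x) = x^4 + 4*x^3 + 6*x^2 + 4*x + 1
which factors as (x + 1)^4. The eigenvalues (with algebraic multiplicities) are λ = -1 with multiplicity 4.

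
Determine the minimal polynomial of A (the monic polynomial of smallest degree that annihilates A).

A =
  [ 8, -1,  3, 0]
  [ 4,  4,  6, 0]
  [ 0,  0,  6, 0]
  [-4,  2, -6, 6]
x^2 - 12*x + 36

The characteristic polynomial is χ_A(x) = (x - 6)^4, so the eigenvalues are known. The minimal polynomial is
  m_A(x) = Π_λ (x − λ)^{k_λ}
where k_λ is the size of the *largest* Jordan block for λ (equivalently, the smallest k with (A − λI)^k v = 0 for every generalised eigenvector v of λ).

  λ = 6: largest Jordan block has size 2, contributing (x − 6)^2

So m_A(x) = (x - 6)^2 = x^2 - 12*x + 36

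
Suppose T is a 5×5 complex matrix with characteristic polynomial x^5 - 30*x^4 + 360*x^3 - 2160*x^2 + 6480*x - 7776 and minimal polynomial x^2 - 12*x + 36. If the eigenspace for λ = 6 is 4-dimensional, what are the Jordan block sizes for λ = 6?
Block sizes for λ = 6: [2, 1, 1, 1]

Step 1 — from the characteristic polynomial, algebraic multiplicity of λ = 6 is 5. From dim ker(T − (6)·I) = 4, there are exactly 4 Jordan blocks for λ = 6.
Step 2 — from the minimal polynomial, the factor (x − 6)^2 tells us the largest block for λ = 6 has size 2.
Step 3 — with total size 5, 4 blocks, and largest block 2, the block sizes (in nonincreasing order) are [2, 1, 1, 1].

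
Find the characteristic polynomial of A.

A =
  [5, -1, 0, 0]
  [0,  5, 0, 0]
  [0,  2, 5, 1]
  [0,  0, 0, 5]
x^4 - 20*x^3 + 150*x^2 - 500*x + 625

Expanding det(x·I − A) (e.g. by cofactor expansion or by noting that A is similar to its Jordan form J, which has the same characteristic polynomial as A) gives
  χ_A(x) = x^4 - 20*x^3 + 150*x^2 - 500*x + 625
which factors as (x - 5)^4. The eigenvalues (with algebraic multiplicities) are λ = 5 with multiplicity 4.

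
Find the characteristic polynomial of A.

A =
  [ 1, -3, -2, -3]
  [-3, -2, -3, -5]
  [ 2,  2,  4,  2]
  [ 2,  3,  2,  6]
x^4 - 9*x^3 + 30*x^2 - 44*x + 24

Expanding det(x·I − A) (e.g. by cofactor expansion or by noting that A is similar to its Jordan form J, which has the same characteristic polynomial as A) gives
  χ_A(x) = x^4 - 9*x^3 + 30*x^2 - 44*x + 24
which factors as (x - 3)*(x - 2)^3. The eigenvalues (with algebraic multiplicities) are λ = 2 with multiplicity 3, λ = 3 with multiplicity 1.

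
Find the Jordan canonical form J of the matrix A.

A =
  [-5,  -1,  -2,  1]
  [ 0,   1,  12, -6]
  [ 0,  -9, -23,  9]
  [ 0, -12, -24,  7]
J_2(-5) ⊕ J_1(-5) ⊕ J_1(-5)

The characteristic polynomial is
  det(x·I − A) = x^4 + 20*x^3 + 150*x^2 + 500*x + 625 = (x + 5)^4

Eigenvalues and multiplicities (the geometric multiplicity of λ is n − rank(A − λI), which equals the number of Jordan blocks for λ):
  λ = -5: algebraic multiplicity = 4, geometric multiplicity = 3

Determining the block sizes for each eigenvalue:
  λ = -5: 3 blocks summing to 4 forces exactly one block of size 2 and the rest size 1 → block sizes [2, 1, 1]

Assembling the blocks gives a Jordan form
J =
  [-5,  1,  0,  0]
  [ 0, -5,  0,  0]
  [ 0,  0, -5,  0]
  [ 0,  0,  0, -5]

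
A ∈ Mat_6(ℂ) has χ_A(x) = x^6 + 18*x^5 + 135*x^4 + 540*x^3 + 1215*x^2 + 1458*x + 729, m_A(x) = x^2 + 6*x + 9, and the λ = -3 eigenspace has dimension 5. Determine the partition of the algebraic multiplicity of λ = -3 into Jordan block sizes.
Block sizes for λ = -3: [2, 1, 1, 1, 1]

Step 1 — from the characteristic polynomial, algebraic multiplicity of λ = -3 is 6. From dim ker(A − (-3)·I) = 5, there are exactly 5 Jordan blocks for λ = -3.
Step 2 — from the minimal polynomial, the factor (x + 3)^2 tells us the largest block for λ = -3 has size 2.
Step 3 — with total size 6, 5 blocks, and largest block 2, the block sizes (in nonincreasing order) are [2, 1, 1, 1, 1].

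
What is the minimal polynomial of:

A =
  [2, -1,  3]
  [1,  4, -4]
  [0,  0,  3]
x^3 - 9*x^2 + 27*x - 27

The characteristic polynomial is χ_A(x) = (x - 3)^3, so the eigenvalues are known. The minimal polynomial is
  m_A(x) = Π_λ (x − λ)^{k_λ}
where k_λ is the size of the *largest* Jordan block for λ (equivalently, the smallest k with (A − λI)^k v = 0 for every generalised eigenvector v of λ).

  λ = 3: largest Jordan block has size 3, contributing (x − 3)^3

So m_A(x) = (x - 3)^3 = x^3 - 9*x^2 + 27*x - 27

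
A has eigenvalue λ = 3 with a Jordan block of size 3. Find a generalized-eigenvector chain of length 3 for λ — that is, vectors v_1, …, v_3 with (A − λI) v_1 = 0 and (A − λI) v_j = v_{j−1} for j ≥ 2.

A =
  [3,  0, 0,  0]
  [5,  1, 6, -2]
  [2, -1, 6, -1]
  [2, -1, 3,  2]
A Jordan chain for λ = 3 of length 3:
v_1 = (0, -2, -1, -1)ᵀ
v_2 = (0, 5, 2, 2)ᵀ
v_3 = (1, 0, 0, 0)ᵀ

Let N = A − (3)·I. We want v_3 with N^3 v_3 = 0 but N^2 v_3 ≠ 0; then v_{j-1} := N · v_j for j = 3, …, 2.

Pick v_3 = (1, 0, 0, 0)ᵀ.
Then v_2 = N · v_3 = (0, 5, 2, 2)ᵀ.
Then v_1 = N · v_2 = (0, -2, -1, -1)ᵀ.

Sanity check: (A − (3)·I) v_1 = (0, 0, 0, 0)ᵀ = 0. ✓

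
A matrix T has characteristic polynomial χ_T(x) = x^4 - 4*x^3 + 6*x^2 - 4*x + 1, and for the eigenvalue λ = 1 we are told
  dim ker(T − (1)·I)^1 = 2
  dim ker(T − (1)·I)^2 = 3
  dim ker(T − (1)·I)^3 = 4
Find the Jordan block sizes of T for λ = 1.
Block sizes for λ = 1: [3, 1]

From the dimensions of kernels of powers, the number of Jordan blocks of size at least j is d_j − d_{j−1} where d_j = dim ker(N^j) (with d_0 = 0). Computing the differences gives [2, 1, 1].
The number of blocks of size exactly k is (#blocks of size ≥ k) − (#blocks of size ≥ k + 1), so the partition is: 1 block(s) of size 1, 1 block(s) of size 3.
In nonincreasing order the block sizes are [3, 1].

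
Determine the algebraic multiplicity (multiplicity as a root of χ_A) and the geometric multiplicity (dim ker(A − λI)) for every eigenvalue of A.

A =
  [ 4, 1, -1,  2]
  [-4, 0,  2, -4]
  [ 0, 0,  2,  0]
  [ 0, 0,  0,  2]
λ = 2: alg = 4, geom = 3

Step 1 — factor the characteristic polynomial to read off the algebraic multiplicities:
  χ_A(x) = (x - 2)^4

Step 2 — compute geometric multiplicities via the rank-nullity identity g(λ) = n − rank(A − λI):
  rank(A − (2)·I) = 1, so dim ker(A − (2)·I) = n − 1 = 3

Summary:
  λ = 2: algebraic multiplicity = 4, geometric multiplicity = 3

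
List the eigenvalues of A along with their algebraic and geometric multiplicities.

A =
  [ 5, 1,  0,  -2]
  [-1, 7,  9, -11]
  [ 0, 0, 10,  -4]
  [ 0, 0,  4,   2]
λ = 6: alg = 4, geom = 2

Step 1 — factor the characteristic polynomial to read off the algebraic multiplicities:
  χ_A(x) = (x - 6)^4

Step 2 — compute geometric multiplicities via the rank-nullity identity g(λ) = n − rank(A − λI):
  rank(A − (6)·I) = 2, so dim ker(A − (6)·I) = n − 2 = 2

Summary:
  λ = 6: algebraic multiplicity = 4, geometric multiplicity = 2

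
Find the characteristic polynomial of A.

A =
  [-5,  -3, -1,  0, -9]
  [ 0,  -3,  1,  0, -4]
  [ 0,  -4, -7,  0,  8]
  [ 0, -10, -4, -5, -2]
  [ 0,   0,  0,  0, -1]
x^5 + 21*x^4 + 170*x^3 + 650*x^2 + 1125*x + 625

Expanding det(x·I − A) (e.g. by cofactor expansion or by noting that A is similar to its Jordan form J, which has the same characteristic polynomial as A) gives
  χ_A(x) = x^5 + 21*x^4 + 170*x^3 + 650*x^2 + 1125*x + 625
which factors as (x + 1)*(x + 5)^4. The eigenvalues (with algebraic multiplicities) are λ = -5 with multiplicity 4, λ = -1 with multiplicity 1.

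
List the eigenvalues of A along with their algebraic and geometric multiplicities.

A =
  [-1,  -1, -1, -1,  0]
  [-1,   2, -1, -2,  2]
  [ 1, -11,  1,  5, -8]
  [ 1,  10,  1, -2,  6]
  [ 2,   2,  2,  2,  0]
λ = 0: alg = 5, geom = 3

Step 1 — factor the characteristic polynomial to read off the algebraic multiplicities:
  χ_A(x) = x^5

Step 2 — compute geometric multiplicities via the rank-nullity identity g(λ) = n − rank(A − λI):
  rank(A − (0)·I) = 2, so dim ker(A − (0)·I) = n − 2 = 3

Summary:
  λ = 0: algebraic multiplicity = 5, geometric multiplicity = 3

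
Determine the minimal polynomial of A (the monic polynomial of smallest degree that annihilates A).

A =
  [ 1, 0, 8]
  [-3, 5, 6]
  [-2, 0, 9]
x^2 - 10*x + 25

The characteristic polynomial is χ_A(x) = (x - 5)^3, so the eigenvalues are known. The minimal polynomial is
  m_A(x) = Π_λ (x − λ)^{k_λ}
where k_λ is the size of the *largest* Jordan block for λ (equivalently, the smallest k with (A − λI)^k v = 0 for every generalised eigenvector v of λ).

  λ = 5: largest Jordan block has size 2, contributing (x − 5)^2

So m_A(x) = (x - 5)^2 = x^2 - 10*x + 25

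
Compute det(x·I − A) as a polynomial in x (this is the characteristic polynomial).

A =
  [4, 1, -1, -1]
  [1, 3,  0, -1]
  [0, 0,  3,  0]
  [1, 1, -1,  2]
x^4 - 12*x^3 + 54*x^2 - 108*x + 81

Expanding det(x·I − A) (e.g. by cofactor expansion or by noting that A is similar to its Jordan form J, which has the same characteristic polynomial as A) gives
  χ_A(x) = x^4 - 12*x^3 + 54*x^2 - 108*x + 81
which factors as (x - 3)^4. The eigenvalues (with algebraic multiplicities) are λ = 3 with multiplicity 4.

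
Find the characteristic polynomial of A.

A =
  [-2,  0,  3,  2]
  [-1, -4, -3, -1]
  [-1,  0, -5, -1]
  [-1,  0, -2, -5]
x^4 + 16*x^3 + 96*x^2 + 256*x + 256

Expanding det(x·I − A) (e.g. by cofactor expansion or by noting that A is similar to its Jordan form J, which has the same characteristic polynomial as A) gives
  χ_A(x) = x^4 + 16*x^3 + 96*x^2 + 256*x + 256
which factors as (x + 4)^4. The eigenvalues (with algebraic multiplicities) are λ = -4 with multiplicity 4.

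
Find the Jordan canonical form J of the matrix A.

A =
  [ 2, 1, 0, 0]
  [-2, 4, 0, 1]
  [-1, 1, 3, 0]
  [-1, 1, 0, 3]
J_3(3) ⊕ J_1(3)

The characteristic polynomial is
  det(x·I − A) = x^4 - 12*x^3 + 54*x^2 - 108*x + 81 = (x - 3)^4

Eigenvalues and multiplicities (the geometric multiplicity of λ is n − rank(A − λI), which equals the number of Jordan blocks for λ):
  λ = 3: algebraic multiplicity = 4, geometric multiplicity = 2

Determining the block sizes for each eigenvalue:
  λ = 3: with am = 4 and gm = 2, the partition is not yet determined (e.g. several partitions of 4 into 2 parts exist). Let N = A − (3)·I. Computing rank(N^1) = 2, rank(N^2) = 1, rank(N^3) = 0; the number of blocks of size ≥ j is rank(N^{j−1}) − rank(N^j), giving [2, 1, 1]. So we have 1 block(s) of size 3, 1 block(s) of size 1 → block sizes [3, 1]

Assembling the blocks gives a Jordan form
J =
  [3, 1, 0, 0]
  [0, 3, 1, 0]
  [0, 0, 3, 0]
  [0, 0, 0, 3]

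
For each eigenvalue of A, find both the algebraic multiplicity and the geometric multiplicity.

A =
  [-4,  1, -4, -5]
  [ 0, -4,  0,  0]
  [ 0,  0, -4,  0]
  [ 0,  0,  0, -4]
λ = -4: alg = 4, geom = 3

Step 1 — factor the characteristic polynomial to read off the algebraic multiplicities:
  χ_A(x) = (x + 4)^4

Step 2 — compute geometric multiplicities via the rank-nullity identity g(λ) = n − rank(A − λI):
  rank(A − (-4)·I) = 1, so dim ker(A − (-4)·I) = n − 1 = 3

Summary:
  λ = -4: algebraic multiplicity = 4, geometric multiplicity = 3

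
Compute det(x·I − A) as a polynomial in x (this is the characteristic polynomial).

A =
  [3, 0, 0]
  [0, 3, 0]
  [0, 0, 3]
x^3 - 9*x^2 + 27*x - 27

Expanding det(x·I − A) (e.g. by cofactor expansion or by noting that A is similar to its Jordan form J, which has the same characteristic polynomial as A) gives
  χ_A(x) = x^3 - 9*x^2 + 27*x - 27
which factors as (x - 3)^3. The eigenvalues (with algebraic multiplicities) are λ = 3 with multiplicity 3.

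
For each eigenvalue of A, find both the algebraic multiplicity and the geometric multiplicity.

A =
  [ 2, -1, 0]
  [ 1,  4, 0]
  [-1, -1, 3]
λ = 3: alg = 3, geom = 2

Step 1 — factor the characteristic polynomial to read off the algebraic multiplicities:
  χ_A(x) = (x - 3)^3

Step 2 — compute geometric multiplicities via the rank-nullity identity g(λ) = n − rank(A − λI):
  rank(A − (3)·I) = 1, so dim ker(A − (3)·I) = n − 1 = 2

Summary:
  λ = 3: algebraic multiplicity = 3, geometric multiplicity = 2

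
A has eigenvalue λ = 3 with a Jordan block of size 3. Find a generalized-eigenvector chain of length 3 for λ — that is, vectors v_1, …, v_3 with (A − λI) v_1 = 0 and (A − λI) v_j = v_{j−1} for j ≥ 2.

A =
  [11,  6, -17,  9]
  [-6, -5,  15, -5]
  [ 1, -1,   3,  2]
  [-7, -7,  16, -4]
A Jordan chain for λ = 3 of length 3:
v_1 = (-6, 2, 0, 4)ᵀ
v_2 = (2, 2, 2, 0)ᵀ
v_3 = (1, -1, 0, 0)ᵀ

Let N = A − (3)·I. We want v_3 with N^3 v_3 = 0 but N^2 v_3 ≠ 0; then v_{j-1} := N · v_j for j = 3, …, 2.

Pick v_3 = (1, -1, 0, 0)ᵀ.
Then v_2 = N · v_3 = (2, 2, 2, 0)ᵀ.
Then v_1 = N · v_2 = (-6, 2, 0, 4)ᵀ.

Sanity check: (A − (3)·I) v_1 = (0, 0, 0, 0)ᵀ = 0. ✓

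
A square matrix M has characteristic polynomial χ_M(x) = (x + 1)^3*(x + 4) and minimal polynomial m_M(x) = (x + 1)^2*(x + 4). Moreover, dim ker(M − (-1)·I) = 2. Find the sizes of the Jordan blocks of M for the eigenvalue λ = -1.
Block sizes for λ = -1: [2, 1]

Step 1 — from the characteristic polynomial, algebraic multiplicity of λ = -1 is 3. From dim ker(M − (-1)·I) = 2, there are exactly 2 Jordan blocks for λ = -1.
Step 2 — from the minimal polynomial, the factor (x + 1)^2 tells us the largest block for λ = -1 has size 2.
Step 3 — with total size 3, 2 blocks, and largest block 2, the block sizes (in nonincreasing order) are [2, 1].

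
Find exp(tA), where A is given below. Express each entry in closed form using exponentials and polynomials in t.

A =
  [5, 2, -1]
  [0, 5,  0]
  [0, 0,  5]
e^{tA} =
  [exp(5*t), 2*t*exp(5*t), -t*exp(5*t)]
  [0, exp(5*t), 0]
  [0, 0, exp(5*t)]

Strategy: write A = P · J · P⁻¹ where J is a Jordan canonical form, so e^{tA} = P · e^{tJ} · P⁻¹, and e^{tJ} can be computed block-by-block.

A has Jordan form
J =
  [5, 1, 0]
  [0, 5, 0]
  [0, 0, 5]
(up to reordering of blocks).

Per-block formulas:
  For a 1×1 block at λ = 5: exp(t · [5]) = [e^(5t)].
  For a 2×2 Jordan block J_2(5): exp(t · J_2(5)) = e^(5t)·(I + t·N), where N is the 2×2 nilpotent shift.

After assembling e^{tJ} and conjugating by P, we get:

e^{tA} =
  [exp(5*t), 2*t*exp(5*t), -t*exp(5*t)]
  [0, exp(5*t), 0]
  [0, 0, exp(5*t)]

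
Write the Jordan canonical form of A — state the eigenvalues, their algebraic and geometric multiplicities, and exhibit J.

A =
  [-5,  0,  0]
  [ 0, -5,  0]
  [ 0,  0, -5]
J_1(-5) ⊕ J_1(-5) ⊕ J_1(-5)

The characteristic polynomial is
  det(x·I − A) = x^3 + 15*x^2 + 75*x + 125 = (x + 5)^3

Eigenvalues and multiplicities (the geometric multiplicity of λ is n − rank(A − λI), which equals the number of Jordan blocks for λ):
  λ = -5: algebraic multiplicity = 3, geometric multiplicity = 3

Determining the block sizes for each eigenvalue:
  λ = -5: gm = am = 3, so every block has size 1 → block sizes [1, 1, 1]

Assembling the blocks gives a Jordan form
J =
  [-5,  0,  0]
  [ 0, -5,  0]
  [ 0,  0, -5]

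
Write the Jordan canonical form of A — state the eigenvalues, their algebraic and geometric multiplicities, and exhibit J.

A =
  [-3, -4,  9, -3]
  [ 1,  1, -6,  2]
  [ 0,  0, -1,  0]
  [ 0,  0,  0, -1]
J_3(-1) ⊕ J_1(-1)

The characteristic polynomial is
  det(x·I − A) = x^4 + 4*x^3 + 6*x^2 + 4*x + 1 = (x + 1)^4

Eigenvalues and multiplicities (the geometric multiplicity of λ is n − rank(A − λI), which equals the number of Jordan blocks for λ):
  λ = -1: algebraic multiplicity = 4, geometric multiplicity = 2

Determining the block sizes for each eigenvalue:
  λ = -1: with am = 4 and gm = 2, the partition is not yet determined (e.g. several partitions of 4 into 2 parts exist). Let N = A − (-1)·I. Computing rank(N^1) = 2, rank(N^2) = 1, rank(N^3) = 0; the number of blocks of size ≥ j is rank(N^{j−1}) − rank(N^j), giving [2, 1, 1]. So we have 1 block(s) of size 3, 1 block(s) of size 1 → block sizes [3, 1]

Assembling the blocks gives a Jordan form
J =
  [-1,  1,  0,  0]
  [ 0, -1,  1,  0]
  [ 0,  0, -1,  0]
  [ 0,  0,  0, -1]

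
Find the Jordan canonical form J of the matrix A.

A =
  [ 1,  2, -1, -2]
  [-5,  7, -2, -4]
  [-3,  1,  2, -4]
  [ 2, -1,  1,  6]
J_3(4) ⊕ J_1(4)

The characteristic polynomial is
  det(x·I − A) = x^4 - 16*x^3 + 96*x^2 - 256*x + 256 = (x - 4)^4

Eigenvalues and multiplicities (the geometric multiplicity of λ is n − rank(A − λI), which equals the number of Jordan blocks for λ):
  λ = 4: algebraic multiplicity = 4, geometric multiplicity = 2

Determining the block sizes for each eigenvalue:
  λ = 4: with am = 4 and gm = 2, the partition is not yet determined (e.g. several partitions of 4 into 2 parts exist). Let N = A − (4)·I. Computing rank(N^1) = 2, rank(N^2) = 1, rank(N^3) = 0; the number of blocks of size ≥ j is rank(N^{j−1}) − rank(N^j), giving [2, 1, 1]. So we have 1 block(s) of size 3, 1 block(s) of size 1 → block sizes [3, 1]

Assembling the blocks gives a Jordan form
J =
  [4, 1, 0, 0]
  [0, 4, 1, 0]
  [0, 0, 4, 0]
  [0, 0, 0, 4]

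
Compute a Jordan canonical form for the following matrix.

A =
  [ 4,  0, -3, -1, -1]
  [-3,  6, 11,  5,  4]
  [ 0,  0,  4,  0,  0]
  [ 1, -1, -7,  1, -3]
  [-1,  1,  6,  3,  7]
J_3(4) ⊕ J_2(5)

The characteristic polynomial is
  det(x·I − A) = x^5 - 22*x^4 + 193*x^3 - 844*x^2 + 1840*x - 1600 = (x - 5)^2*(x - 4)^3

Eigenvalues and multiplicities (the geometric multiplicity of λ is n − rank(A − λI), which equals the number of Jordan blocks for λ):
  λ = 4: algebraic multiplicity = 3, geometric multiplicity = 1
  λ = 5: algebraic multiplicity = 2, geometric multiplicity = 1

Determining the block sizes for each eigenvalue:
  λ = 4: one block (gm = 1), so the single block has size am = 3 → block sizes [3]
  λ = 5: one block (gm = 1), so the single block has size am = 2 → block sizes [2]

Assembling the blocks gives a Jordan form
J =
  [4, 1, 0, 0, 0]
  [0, 4, 1, 0, 0]
  [0, 0, 4, 0, 0]
  [0, 0, 0, 5, 1]
  [0, 0, 0, 0, 5]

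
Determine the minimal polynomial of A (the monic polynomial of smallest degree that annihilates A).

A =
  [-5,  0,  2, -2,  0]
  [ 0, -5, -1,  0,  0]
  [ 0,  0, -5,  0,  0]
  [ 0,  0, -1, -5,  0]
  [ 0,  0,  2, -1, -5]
x^3 + 15*x^2 + 75*x + 125

The characteristic polynomial is χ_A(x) = (x + 5)^5, so the eigenvalues are known. The minimal polynomial is
  m_A(x) = Π_λ (x − λ)^{k_λ}
where k_λ is the size of the *largest* Jordan block for λ (equivalently, the smallest k with (A − λI)^k v = 0 for every generalised eigenvector v of λ).

  λ = -5: largest Jordan block has size 3, contributing (x + 5)^3

So m_A(x) = (x + 5)^3 = x^3 + 15*x^2 + 75*x + 125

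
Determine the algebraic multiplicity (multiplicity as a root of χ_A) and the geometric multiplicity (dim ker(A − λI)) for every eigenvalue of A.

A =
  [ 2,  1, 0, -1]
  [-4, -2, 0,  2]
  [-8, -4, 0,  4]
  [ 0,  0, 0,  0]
λ = 0: alg = 4, geom = 3

Step 1 — factor the characteristic polynomial to read off the algebraic multiplicities:
  χ_A(x) = x^4

Step 2 — compute geometric multiplicities via the rank-nullity identity g(λ) = n − rank(A − λI):
  rank(A − (0)·I) = 1, so dim ker(A − (0)·I) = n − 1 = 3

Summary:
  λ = 0: algebraic multiplicity = 4, geometric multiplicity = 3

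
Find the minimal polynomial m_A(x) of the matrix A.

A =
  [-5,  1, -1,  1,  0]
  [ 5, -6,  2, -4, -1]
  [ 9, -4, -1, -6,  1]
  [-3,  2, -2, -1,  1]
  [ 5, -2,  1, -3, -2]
x^3 + 9*x^2 + 27*x + 27

The characteristic polynomial is χ_A(x) = (x + 3)^5, so the eigenvalues are known. The minimal polynomial is
  m_A(x) = Π_λ (x − λ)^{k_λ}
where k_λ is the size of the *largest* Jordan block for λ (equivalently, the smallest k with (A − λI)^k v = 0 for every generalised eigenvector v of λ).

  λ = -3: largest Jordan block has size 3, contributing (x + 3)^3

So m_A(x) = (x + 3)^3 = x^3 + 9*x^2 + 27*x + 27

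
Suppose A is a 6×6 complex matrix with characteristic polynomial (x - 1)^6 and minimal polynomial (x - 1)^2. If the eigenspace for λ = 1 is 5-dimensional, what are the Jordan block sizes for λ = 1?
Block sizes for λ = 1: [2, 1, 1, 1, 1]

Step 1 — from the characteristic polynomial, algebraic multiplicity of λ = 1 is 6. From dim ker(A − (1)·I) = 5, there are exactly 5 Jordan blocks for λ = 1.
Step 2 — from the minimal polynomial, the factor (x − 1)^2 tells us the largest block for λ = 1 has size 2.
Step 3 — with total size 6, 5 blocks, and largest block 2, the block sizes (in nonincreasing order) are [2, 1, 1, 1, 1].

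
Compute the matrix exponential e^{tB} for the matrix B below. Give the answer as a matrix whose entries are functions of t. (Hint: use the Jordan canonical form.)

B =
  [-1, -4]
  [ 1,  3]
e^{tB} =
  [-2*t*exp(t) + exp(t), -4*t*exp(t)]
  [t*exp(t), 2*t*exp(t) + exp(t)]

Strategy: write B = P · J · P⁻¹ where J is a Jordan canonical form, so e^{tB} = P · e^{tJ} · P⁻¹, and e^{tJ} can be computed block-by-block.

B has Jordan form
J =
  [1, 1]
  [0, 1]
(up to reordering of blocks).

Per-block formulas:
  For a 2×2 Jordan block J_2(1): exp(t · J_2(1)) = e^(1t)·(I + t·N), where N is the 2×2 nilpotent shift.

After assembling e^{tJ} and conjugating by P, we get:

e^{tB} =
  [-2*t*exp(t) + exp(t), -4*t*exp(t)]
  [t*exp(t), 2*t*exp(t) + exp(t)]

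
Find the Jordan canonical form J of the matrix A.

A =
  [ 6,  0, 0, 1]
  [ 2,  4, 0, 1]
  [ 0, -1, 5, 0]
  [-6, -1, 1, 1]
J_3(4) ⊕ J_1(4)

The characteristic polynomial is
  det(x·I − A) = x^4 - 16*x^3 + 96*x^2 - 256*x + 256 = (x - 4)^4

Eigenvalues and multiplicities (the geometric multiplicity of λ is n − rank(A − λI), which equals the number of Jordan blocks for λ):
  λ = 4: algebraic multiplicity = 4, geometric multiplicity = 2

Determining the block sizes for each eigenvalue:
  λ = 4: with am = 4 and gm = 2, the partition is not yet determined (e.g. several partitions of 4 into 2 parts exist). Let N = A − (4)·I. Computing rank(N^1) = 2, rank(N^2) = 1, rank(N^3) = 0; the number of blocks of size ≥ j is rank(N^{j−1}) − rank(N^j), giving [2, 1, 1]. So we have 1 block(s) of size 3, 1 block(s) of size 1 → block sizes [3, 1]

Assembling the blocks gives a Jordan form
J =
  [4, 1, 0, 0]
  [0, 4, 1, 0]
  [0, 0, 4, 0]
  [0, 0, 0, 4]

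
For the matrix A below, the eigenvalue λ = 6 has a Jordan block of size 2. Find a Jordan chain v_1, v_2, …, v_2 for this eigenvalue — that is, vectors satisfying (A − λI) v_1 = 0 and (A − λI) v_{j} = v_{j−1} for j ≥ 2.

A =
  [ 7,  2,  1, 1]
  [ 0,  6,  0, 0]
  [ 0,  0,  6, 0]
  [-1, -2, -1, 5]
A Jordan chain for λ = 6 of length 2:
v_1 = (1, 0, 0, -1)ᵀ
v_2 = (1, 0, 0, 0)ᵀ

Let N = A − (6)·I. We want v_2 with N^2 v_2 = 0 but N^1 v_2 ≠ 0; then v_{j-1} := N · v_j for j = 2, …, 2.

Pick v_2 = (1, 0, 0, 0)ᵀ.
Then v_1 = N · v_2 = (1, 0, 0, -1)ᵀ.

Sanity check: (A − (6)·I) v_1 = (0, 0, 0, 0)ᵀ = 0. ✓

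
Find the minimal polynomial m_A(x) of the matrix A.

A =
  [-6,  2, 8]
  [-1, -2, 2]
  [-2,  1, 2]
x^3 + 6*x^2 + 12*x + 8

The characteristic polynomial is χ_A(x) = (x + 2)^3, so the eigenvalues are known. The minimal polynomial is
  m_A(x) = Π_λ (x − λ)^{k_λ}
where k_λ is the size of the *largest* Jordan block for λ (equivalently, the smallest k with (A − λI)^k v = 0 for every generalised eigenvector v of λ).

  λ = -2: largest Jordan block has size 3, contributing (x + 2)^3

So m_A(x) = (x + 2)^3 = x^3 + 6*x^2 + 12*x + 8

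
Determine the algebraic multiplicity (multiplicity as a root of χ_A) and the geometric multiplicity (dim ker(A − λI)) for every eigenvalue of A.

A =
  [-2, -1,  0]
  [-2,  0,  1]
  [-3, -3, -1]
λ = -1: alg = 3, geom = 1

Step 1 — factor the characteristic polynomial to read off the algebraic multiplicities:
  χ_A(x) = (x + 1)^3

Step 2 — compute geometric multiplicities via the rank-nullity identity g(λ) = n − rank(A − λI):
  rank(A − (-1)·I) = 2, so dim ker(A − (-1)·I) = n − 2 = 1

Summary:
  λ = -1: algebraic multiplicity = 3, geometric multiplicity = 1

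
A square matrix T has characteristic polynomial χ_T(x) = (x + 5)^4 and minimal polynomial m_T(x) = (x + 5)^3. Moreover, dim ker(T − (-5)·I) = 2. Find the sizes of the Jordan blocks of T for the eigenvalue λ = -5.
Block sizes for λ = -5: [3, 1]

Step 1 — from the characteristic polynomial, algebraic multiplicity of λ = -5 is 4. From dim ker(T − (-5)·I) = 2, there are exactly 2 Jordan blocks for λ = -5.
Step 2 — from the minimal polynomial, the factor (x + 5)^3 tells us the largest block for λ = -5 has size 3.
Step 3 — with total size 4, 2 blocks, and largest block 3, the block sizes (in nonincreasing order) are [3, 1].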